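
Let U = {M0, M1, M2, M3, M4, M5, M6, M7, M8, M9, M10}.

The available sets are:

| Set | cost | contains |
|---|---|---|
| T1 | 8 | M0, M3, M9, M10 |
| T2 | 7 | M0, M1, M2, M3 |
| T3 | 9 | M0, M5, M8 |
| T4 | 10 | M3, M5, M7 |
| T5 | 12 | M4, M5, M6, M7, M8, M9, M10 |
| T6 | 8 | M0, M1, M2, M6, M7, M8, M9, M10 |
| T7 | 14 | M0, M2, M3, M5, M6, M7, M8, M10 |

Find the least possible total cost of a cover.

19

T2, T5 together cover every point (T2 ∪ T5 = {M0, M1, M2, M3, M4, M5, M6, M7, M8, M9, M10}); total cost 7 + 12 = 19.
The greedy pick T6, T4, T5 costs 30; no covering selection beats 19.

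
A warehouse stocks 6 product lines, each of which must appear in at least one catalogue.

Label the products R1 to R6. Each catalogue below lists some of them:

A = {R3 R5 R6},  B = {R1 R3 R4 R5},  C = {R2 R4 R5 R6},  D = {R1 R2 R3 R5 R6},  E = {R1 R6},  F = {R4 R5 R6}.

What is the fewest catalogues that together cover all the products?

D and F together: D ∪ F = {R1, R2, R3, R4, R5, R6} — every product is covered.
No single catalogue has all 6 products (the largest, D, has 5), so 2 is optimal.

2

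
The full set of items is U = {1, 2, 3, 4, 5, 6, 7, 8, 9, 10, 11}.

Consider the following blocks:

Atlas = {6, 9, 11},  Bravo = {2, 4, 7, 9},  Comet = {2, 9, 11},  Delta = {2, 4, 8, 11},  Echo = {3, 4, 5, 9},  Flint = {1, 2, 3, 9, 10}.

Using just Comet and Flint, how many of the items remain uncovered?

Union of Comet, Flint = {1, 2, 3, 9, 10, 11}.
Not covered: 4, 5, 6, 7, 8 — 5 items.

5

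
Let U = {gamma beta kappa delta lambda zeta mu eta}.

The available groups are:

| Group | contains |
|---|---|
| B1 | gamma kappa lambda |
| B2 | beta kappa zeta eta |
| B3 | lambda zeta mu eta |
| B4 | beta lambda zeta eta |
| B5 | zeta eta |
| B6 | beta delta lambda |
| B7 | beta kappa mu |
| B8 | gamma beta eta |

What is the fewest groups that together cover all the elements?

3

B1, B3, and B6 cover everything between them: the union {gamma, beta, kappa, delta, lambda, zeta, mu, eta} is all of U.
Only B6 contains delta, so B6 is forced; the remaining 5 elements need at least 2 more groups (each remaining group adds at most 3) — so at least 3 groups are needed, and 3 is optimal.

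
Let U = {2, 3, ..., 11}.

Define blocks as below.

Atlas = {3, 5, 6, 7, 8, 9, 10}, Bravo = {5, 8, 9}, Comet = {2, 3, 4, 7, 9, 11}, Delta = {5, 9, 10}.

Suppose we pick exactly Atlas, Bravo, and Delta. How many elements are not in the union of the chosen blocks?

Union of Atlas, Bravo, Delta = {3, 5, 6, 7, 8, 9, 10}.
Not covered: 2, 4, 11 — 3 elements.

3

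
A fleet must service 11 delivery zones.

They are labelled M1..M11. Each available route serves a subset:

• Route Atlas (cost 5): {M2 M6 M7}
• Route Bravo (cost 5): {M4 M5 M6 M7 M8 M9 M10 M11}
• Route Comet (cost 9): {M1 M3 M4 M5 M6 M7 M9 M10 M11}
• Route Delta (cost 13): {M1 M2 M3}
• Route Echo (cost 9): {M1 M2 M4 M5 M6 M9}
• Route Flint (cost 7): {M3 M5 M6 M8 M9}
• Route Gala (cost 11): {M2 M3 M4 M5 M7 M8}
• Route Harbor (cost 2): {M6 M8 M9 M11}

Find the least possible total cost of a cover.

Atlas, Comet, Harbor together cover every zone (Atlas ∪ Comet ∪ Harbor = {M1, M2, M3, M4, M5, M6, M7, M8, M9, M10, M11}); total cost 5 + 9 + 2 = 16.
The greedy pick Harbor, Bravo, Delta costs 20; no covering selection beats 16.

16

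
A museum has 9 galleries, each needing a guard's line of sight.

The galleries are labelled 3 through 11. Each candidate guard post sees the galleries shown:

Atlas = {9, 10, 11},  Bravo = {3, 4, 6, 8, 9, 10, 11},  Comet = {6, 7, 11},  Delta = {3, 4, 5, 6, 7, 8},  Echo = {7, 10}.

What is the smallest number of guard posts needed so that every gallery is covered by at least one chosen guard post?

Bravo and Delta together: Bravo ∪ Delta = {3, 4, 5, 6, 7, 8, 9, 10, 11} — every gallery is covered.
No single guard post has all 9 galleries (the largest, Bravo, has 7), so 2 is optimal.

2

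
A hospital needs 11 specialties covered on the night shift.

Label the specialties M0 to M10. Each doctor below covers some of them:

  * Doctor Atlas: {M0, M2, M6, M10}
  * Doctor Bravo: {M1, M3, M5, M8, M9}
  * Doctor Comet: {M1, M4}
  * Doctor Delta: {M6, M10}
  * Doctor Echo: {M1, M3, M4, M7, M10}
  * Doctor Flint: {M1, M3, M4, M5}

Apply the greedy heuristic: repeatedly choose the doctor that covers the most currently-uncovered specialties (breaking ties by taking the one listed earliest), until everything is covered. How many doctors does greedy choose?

Greedy: pick Bravo (covers 5 new) → pick Atlas (covers 4 new) → pick Echo (covers 2 new). Total picks: 3.

3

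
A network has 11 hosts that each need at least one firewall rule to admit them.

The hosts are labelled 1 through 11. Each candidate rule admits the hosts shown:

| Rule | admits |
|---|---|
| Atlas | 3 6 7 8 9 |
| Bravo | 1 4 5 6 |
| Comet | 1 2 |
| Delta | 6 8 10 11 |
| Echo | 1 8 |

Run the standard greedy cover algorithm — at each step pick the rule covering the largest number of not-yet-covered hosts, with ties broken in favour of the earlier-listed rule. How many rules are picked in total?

Greedy: pick Atlas (covers 5 new) → pick Bravo (covers 3 new) → pick Delta (covers 2 new) → pick Comet (covers 1 new). Total picks: 4.

4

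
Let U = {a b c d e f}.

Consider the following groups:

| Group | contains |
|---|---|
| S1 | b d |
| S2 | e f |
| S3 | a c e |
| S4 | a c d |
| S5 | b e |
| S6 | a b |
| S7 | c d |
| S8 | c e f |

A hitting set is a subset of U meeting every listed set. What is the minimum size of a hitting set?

H = {b, c, f} meets every group (each contains at least one member of H), and |H| = 3.
The groups S2, S6, S7 are pairwise disjoint, so any hitting set needs a separate point for each — at least 3. Hence 3 is optimal.

3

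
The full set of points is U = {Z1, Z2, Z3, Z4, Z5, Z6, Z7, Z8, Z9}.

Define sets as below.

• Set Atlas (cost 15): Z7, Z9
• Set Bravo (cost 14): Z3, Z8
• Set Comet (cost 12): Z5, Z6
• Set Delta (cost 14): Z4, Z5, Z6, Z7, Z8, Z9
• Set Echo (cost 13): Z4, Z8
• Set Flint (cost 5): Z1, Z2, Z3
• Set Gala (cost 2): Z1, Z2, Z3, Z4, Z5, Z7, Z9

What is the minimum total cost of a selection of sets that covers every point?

16

Delta, Gala together cover every point (Delta ∪ Gala = {Z1, Z2, Z3, Z4, Z5, Z6, Z7, Z8, Z9}); total cost 14 + 2 = 16.
No covering selection has total cost below 16.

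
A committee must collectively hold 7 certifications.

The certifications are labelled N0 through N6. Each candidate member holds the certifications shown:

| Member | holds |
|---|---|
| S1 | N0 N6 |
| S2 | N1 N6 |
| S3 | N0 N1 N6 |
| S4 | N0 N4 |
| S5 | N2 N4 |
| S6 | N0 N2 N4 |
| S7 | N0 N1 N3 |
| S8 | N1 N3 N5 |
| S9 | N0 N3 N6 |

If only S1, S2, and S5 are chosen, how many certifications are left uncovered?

Union of S1, S2, S5 = {N0, N1, N2, N4, N6}.
Not covered: N3, N5 — 2 certifications.

2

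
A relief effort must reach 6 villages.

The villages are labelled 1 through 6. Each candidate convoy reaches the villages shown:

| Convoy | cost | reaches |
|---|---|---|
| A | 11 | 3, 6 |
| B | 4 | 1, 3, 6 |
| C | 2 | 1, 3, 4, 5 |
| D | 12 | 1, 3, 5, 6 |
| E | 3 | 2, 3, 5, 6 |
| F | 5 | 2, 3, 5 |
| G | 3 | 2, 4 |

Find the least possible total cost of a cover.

5

C, E together cover every village (C ∪ E = {1, 2, 3, 4, 5, 6}); total cost 2 + 3 = 5.
No covering selection has total cost below 5.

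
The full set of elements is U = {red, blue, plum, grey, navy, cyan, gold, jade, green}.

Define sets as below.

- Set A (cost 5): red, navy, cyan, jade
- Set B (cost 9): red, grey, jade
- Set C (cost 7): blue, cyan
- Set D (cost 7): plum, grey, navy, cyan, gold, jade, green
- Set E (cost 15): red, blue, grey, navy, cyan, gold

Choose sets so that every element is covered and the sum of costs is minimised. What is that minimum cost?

A, C, D together cover every element (A ∪ C ∪ D = {red, blue, plum, grey, navy, cyan, gold, jade, green}); total cost 5 + 7 + 7 = 19.
No covering selection has total cost below 19.

19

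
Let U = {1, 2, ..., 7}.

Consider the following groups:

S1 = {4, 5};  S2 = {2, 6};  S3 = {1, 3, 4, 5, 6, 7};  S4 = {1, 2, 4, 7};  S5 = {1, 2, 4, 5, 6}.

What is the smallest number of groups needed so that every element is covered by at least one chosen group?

Take {S3, S4}. Their union is {1, 2, 3, 4, 5, 6, 7}, which is all 7 elements.
No single group has all 7 elements (the largest, S3, has 6), so 2 is optimal.

2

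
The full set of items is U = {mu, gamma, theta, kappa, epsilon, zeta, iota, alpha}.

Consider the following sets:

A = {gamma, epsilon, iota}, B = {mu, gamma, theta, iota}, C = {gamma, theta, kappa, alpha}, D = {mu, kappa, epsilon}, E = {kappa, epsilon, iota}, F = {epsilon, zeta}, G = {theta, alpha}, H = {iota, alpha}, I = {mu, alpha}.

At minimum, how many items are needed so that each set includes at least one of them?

The 3 items {epsilon, iota, alpha} hit every set.
No choice of 2 items meets every set, so 3 is the minimum.

3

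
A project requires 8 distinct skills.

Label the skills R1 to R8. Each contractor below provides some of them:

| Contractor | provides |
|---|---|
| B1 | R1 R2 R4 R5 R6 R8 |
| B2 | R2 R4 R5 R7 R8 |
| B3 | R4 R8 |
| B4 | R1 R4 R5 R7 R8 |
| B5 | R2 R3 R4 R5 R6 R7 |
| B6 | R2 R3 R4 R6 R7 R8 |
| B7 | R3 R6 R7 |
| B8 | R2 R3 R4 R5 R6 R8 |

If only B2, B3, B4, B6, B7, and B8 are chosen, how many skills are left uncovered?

Union of B2, B3, B4, B6, B7, B8 = {R1, R2, R3, R4, R5, R6, R7, R8} — that's every skill, so 0 are uncovered.

0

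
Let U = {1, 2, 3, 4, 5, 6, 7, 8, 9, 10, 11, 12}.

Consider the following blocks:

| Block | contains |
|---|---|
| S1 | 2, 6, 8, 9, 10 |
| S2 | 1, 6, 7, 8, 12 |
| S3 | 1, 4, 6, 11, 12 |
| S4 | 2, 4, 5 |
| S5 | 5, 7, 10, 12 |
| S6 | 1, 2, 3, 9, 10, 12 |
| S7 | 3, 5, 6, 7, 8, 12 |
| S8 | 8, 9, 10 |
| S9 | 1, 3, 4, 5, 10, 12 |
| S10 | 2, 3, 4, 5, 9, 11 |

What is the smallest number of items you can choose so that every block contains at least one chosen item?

H = {5, 6, 9} meets every block (each contains at least one member of H), and |H| = 3.
No choice of 2 items meets every block, so 3 is the minimum.

3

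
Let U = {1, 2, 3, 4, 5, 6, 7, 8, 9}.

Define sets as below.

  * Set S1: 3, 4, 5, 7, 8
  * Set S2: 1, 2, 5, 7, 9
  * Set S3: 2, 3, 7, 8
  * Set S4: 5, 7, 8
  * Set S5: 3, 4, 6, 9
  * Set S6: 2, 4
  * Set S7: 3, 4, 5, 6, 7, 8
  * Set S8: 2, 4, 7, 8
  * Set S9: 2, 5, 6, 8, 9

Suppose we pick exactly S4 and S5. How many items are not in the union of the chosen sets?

2

Union of S4, S5 = {3, 4, 5, 6, 7, 8, 9}.
Not covered: 1, 2 — 2 items.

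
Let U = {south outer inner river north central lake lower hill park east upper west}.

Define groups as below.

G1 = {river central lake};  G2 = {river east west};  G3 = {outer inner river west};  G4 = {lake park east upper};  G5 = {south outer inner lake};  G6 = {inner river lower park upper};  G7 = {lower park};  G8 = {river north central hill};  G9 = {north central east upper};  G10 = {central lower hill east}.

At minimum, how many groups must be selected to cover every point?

4

Take {G2, G5, G6, G8}. Their union is {south, outer, inner, river, north, central, lake, lower, hill, park, east, upper, west}, which is all 13 points.
Only G5 contains south, so G5 is forced; the remaining 9 points need at least 3 more groups (each remaining group adds at most 4) — so at least 4 groups are needed, and 4 is optimal.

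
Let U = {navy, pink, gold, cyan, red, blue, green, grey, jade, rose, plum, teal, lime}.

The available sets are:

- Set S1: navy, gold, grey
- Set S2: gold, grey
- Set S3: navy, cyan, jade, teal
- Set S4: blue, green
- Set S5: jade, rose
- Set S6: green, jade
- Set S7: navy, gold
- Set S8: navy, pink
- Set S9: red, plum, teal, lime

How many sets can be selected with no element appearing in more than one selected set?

S2, S4, S5, S8, S9 are pairwise disjoint (S2={gold,grey}; S4={blue,green}; S5={jade,rose}; S8={navy,pink}; S9={red,plum,teal,lime}).
Every remaining set overlaps one of these, and no 6 of the listed sets are pairwise disjoint, so 5 is the maximum.

5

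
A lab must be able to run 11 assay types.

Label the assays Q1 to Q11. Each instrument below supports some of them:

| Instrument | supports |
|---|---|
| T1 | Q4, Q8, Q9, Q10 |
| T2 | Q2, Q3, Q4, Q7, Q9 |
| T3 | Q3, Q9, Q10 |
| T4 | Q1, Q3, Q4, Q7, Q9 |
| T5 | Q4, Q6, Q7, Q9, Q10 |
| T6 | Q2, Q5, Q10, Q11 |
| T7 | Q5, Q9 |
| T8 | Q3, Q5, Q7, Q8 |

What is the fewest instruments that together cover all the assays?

Take {T4, T5, T6, T8}. Their union is {Q1, Q2, Q3, Q4, Q5, Q6, Q7, Q8, Q9, Q10, Q11}, which is all 11 assays.
No 3 of the 8 instruments cover everything (all 56 combinations miss at least one assay), so 4 is optimal.

4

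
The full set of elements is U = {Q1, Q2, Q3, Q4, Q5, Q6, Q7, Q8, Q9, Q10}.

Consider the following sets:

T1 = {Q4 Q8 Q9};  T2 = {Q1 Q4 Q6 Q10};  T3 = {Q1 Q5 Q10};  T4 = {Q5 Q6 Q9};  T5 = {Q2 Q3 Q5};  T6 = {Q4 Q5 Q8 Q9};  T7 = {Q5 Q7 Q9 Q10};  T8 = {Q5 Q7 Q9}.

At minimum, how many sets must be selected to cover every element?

4

T2 and T5 and T6 and T7 together: T2 ∪ T5 ∪ T6 ∪ T7 = {Q1, Q2, Q3, Q4, Q5, Q6, Q7, Q8, Q9, Q10} — every element is covered.
No 3 of the 8 sets cover everything (all 56 combinations miss at least one element), so 4 is optimal.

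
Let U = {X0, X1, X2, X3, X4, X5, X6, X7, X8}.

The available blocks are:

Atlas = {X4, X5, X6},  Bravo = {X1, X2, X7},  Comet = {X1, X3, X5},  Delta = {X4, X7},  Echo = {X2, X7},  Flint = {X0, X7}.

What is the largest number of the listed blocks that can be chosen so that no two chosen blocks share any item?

Comet, Delta are pairwise disjoint (Comet={X1,X3,X5}; Delta={X4,X7}).
Every remaining block overlaps one of these, and no 3 of the listed blocks are pairwise disjoint, so 2 is the maximum.

2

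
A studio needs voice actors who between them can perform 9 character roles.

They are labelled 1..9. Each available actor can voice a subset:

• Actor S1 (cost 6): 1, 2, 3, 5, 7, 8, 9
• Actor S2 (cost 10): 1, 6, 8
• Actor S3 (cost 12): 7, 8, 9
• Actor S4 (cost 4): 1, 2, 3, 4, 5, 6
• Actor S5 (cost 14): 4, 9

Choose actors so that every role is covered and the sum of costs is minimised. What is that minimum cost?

10

S1, S4 together cover every role (S1 ∪ S4 = {1, 2, 3, 4, 5, 6, 7, 8, 9}); total cost 6 + 4 = 10.
No covering selection has total cost below 10.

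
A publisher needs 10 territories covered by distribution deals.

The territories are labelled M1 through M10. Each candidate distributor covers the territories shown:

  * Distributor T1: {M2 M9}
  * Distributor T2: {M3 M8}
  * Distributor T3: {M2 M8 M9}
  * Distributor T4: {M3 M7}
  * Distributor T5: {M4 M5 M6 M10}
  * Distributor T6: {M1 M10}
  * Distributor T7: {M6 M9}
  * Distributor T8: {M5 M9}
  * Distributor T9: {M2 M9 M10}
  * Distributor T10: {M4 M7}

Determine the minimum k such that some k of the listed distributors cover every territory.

4

T3 and T4 and T5 and T6 together: T3 ∪ T4 ∪ T5 ∪ T6 = {M1, M2, M3, M4, M5, M6, M7, M8, M9, M10} — every territory is covered.
Only T6 contains M1, so T6 is forced; the remaining 8 territories need at least 3 more distributors (each remaining distributor adds at most 3) — so at least 4 distributors are needed, and 4 is optimal.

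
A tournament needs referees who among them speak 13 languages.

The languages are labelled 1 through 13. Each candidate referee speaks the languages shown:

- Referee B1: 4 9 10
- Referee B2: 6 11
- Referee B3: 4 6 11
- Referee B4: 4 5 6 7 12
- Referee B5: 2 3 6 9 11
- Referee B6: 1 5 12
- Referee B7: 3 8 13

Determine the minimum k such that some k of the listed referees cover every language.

B1 and B4 and B5 and B6 and B7 together: B1 ∪ B4 ∪ B5 ∪ B6 ∪ B7 = {1, 2, 3, 4, 5, 6, 7, 8, 9, 10, 11, 12, 13} — every language is covered.
No 4 of the 7 referees cover everything (all 35 combinations miss at least one language), so 5 is optimal.

5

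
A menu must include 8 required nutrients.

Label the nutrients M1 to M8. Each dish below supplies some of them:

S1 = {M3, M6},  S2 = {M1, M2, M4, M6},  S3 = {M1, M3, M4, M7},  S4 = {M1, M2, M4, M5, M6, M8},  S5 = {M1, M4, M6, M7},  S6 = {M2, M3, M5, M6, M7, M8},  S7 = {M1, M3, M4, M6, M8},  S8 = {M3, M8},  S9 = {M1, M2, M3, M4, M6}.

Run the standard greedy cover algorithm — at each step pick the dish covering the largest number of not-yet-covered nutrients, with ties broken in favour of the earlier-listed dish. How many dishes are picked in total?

2

Greedy: pick S4 (covers 6 new) → pick S3 (covers 2 new). Total picks: 2.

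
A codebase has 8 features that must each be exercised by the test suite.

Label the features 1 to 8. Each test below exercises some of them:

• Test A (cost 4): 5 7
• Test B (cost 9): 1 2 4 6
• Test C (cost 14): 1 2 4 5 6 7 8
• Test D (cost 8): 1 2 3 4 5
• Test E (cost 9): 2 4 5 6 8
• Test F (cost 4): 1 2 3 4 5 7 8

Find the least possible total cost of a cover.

13

B, F together cover every feature (B ∪ F = {1, 2, 3, 4, 5, 6, 7, 8}); total cost 9 + 4 = 13.
No covering selection has total cost below 13.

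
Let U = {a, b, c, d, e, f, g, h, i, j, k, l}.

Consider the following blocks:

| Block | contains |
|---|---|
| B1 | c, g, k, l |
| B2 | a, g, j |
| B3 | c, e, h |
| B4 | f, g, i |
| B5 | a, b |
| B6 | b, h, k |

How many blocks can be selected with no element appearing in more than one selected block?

3

B3, B4, B5 are pairwise disjoint (B3={c,e,h}; B4={f,g,i}; B5={a,b}).
Every remaining block overlaps one of these, and no 4 of the listed blocks are pairwise disjoint, so 3 is the maximum.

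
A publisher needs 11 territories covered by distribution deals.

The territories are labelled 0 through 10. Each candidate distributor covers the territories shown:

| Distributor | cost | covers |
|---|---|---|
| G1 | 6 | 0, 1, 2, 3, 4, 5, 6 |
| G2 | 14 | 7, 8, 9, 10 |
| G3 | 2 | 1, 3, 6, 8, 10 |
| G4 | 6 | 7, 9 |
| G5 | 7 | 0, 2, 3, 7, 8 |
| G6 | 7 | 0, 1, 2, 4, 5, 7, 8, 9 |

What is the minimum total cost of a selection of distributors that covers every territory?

9

G3, G6 together cover every territory (G3 ∪ G6 = {0, 1, 2, 3, 4, 5, 6, 7, 8, 9, 10}); total cost 2 + 7 = 9.
No covering selection has total cost below 9.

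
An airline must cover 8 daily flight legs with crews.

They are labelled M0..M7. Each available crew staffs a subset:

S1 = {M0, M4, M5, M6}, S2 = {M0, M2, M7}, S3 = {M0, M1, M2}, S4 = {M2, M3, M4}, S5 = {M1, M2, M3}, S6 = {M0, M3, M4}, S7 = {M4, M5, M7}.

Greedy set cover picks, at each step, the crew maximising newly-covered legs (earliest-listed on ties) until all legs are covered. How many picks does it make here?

Greedy: pick S1 (covers 4 new) → pick S5 (covers 3 new) → pick S2 (covers 1 new). Total picks: 3.

3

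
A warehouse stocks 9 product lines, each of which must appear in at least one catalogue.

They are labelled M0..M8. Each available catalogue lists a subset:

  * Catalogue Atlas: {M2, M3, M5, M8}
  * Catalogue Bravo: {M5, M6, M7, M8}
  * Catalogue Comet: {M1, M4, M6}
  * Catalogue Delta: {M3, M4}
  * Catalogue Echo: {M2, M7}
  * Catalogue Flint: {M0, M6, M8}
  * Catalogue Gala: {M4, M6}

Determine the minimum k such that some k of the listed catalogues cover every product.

4

Atlas and Bravo and Comet and Flint together: Atlas ∪ Bravo ∪ Comet ∪ Flint = {M0, M1, M2, M3, M4, M5, M6, M7, M8} — every product is covered.
No 3 of the 7 catalogues cover everything (all 35 combinations miss at least one product), so 4 is optimal.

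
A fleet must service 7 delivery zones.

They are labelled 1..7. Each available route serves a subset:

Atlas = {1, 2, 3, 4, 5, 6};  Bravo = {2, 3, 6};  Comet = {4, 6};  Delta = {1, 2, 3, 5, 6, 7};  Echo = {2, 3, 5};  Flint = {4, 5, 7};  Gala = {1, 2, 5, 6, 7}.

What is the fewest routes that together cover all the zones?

Take {Atlas, Gala}. Their union is {1, 2, 3, 4, 5, 6, 7}, which is all 7 zones.
No single route has all 7 zones (the largest, Atlas, has 6), so 2 is optimal.

2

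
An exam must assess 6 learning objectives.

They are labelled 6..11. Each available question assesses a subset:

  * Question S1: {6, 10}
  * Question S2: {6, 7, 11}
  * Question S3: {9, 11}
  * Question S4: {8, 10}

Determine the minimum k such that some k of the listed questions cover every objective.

3

S2 and S3 and S4 together: S2 ∪ S3 ∪ S4 = {6, 7, 8, 9, 10, 11} — every objective is covered.
Only S2 contains 7, so S2 is forced; the remaining 3 objectives need at least 2 more questions (each remaining question adds at most 2) — so at least 3 questions are needed, and 3 is optimal.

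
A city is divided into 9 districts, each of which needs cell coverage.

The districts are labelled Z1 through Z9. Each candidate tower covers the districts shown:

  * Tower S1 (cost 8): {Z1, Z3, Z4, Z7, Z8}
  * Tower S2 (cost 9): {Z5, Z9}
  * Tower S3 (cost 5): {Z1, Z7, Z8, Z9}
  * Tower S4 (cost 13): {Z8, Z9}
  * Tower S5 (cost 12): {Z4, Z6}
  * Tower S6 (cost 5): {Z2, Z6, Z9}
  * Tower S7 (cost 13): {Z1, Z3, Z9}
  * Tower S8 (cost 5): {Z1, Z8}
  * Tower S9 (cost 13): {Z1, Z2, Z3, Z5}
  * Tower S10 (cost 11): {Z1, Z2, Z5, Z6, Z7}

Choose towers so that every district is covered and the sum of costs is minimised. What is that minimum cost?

22

S1, S2, S6 together cover every district (S1 ∪ S2 ∪ S6 = {Z1, Z2, Z3, Z4, Z5, Z6, Z7, Z8, Z9}); total cost 8 + 9 + 5 = 22.
The greedy pick S3, S6, S1, S2 costs 27; no covering selection beats 22.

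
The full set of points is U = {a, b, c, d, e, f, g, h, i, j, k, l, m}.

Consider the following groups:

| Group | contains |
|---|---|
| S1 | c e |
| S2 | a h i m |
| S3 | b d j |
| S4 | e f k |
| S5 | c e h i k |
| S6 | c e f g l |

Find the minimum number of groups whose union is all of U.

S2, S3, S5, and S6 cover everything between them: the union {a, b, c, d, e, f, g, h, i, j, k, l, m} is all of U.
No 3 of the 6 groups cover everything (all 20 combinations miss at least one point), so 4 is optimal.

4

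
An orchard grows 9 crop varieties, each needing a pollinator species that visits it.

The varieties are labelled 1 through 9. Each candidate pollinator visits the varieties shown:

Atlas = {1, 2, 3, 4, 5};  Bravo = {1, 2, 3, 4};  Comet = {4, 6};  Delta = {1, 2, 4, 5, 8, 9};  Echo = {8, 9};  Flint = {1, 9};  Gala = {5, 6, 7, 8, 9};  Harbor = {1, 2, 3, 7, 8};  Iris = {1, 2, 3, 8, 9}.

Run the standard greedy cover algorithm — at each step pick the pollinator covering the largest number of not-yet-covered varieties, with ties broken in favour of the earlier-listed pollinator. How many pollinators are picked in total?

3

Greedy: pick Delta (covers 6 new) → pick Gala (covers 2 new) → pick Atlas (covers 1 new). Total picks: 3.
(The true minimum cover uses only 2 pollinators, so greedy is not optimal here.)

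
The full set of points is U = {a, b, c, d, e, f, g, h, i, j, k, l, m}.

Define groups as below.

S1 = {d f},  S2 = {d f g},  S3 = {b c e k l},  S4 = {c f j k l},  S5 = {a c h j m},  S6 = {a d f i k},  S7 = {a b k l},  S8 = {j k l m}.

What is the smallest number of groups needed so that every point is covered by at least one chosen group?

4

Take {S2, S3, S5, S6}. Their union is {a, b, c, d, e, f, g, h, i, j, k, l, m}, which is all 13 points.
No 3 of the 8 groups cover everything (all 56 combinations miss at least one point), so 4 is optimal.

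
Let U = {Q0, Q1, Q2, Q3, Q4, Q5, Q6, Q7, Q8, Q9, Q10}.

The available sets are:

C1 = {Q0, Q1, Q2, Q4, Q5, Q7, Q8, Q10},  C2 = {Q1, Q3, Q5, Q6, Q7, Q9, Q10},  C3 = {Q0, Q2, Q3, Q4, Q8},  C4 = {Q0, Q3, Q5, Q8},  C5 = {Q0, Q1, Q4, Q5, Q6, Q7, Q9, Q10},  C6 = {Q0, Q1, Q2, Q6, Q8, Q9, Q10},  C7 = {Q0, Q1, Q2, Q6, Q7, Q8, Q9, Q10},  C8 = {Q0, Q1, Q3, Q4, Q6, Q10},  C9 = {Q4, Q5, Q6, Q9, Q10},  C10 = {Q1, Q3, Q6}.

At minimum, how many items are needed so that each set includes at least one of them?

2

H = {Q3, Q10} meets every set (each contains at least one member of H), and |H| = 2.
No single item lies in every set, so at least 2 are needed and 2 is optimal.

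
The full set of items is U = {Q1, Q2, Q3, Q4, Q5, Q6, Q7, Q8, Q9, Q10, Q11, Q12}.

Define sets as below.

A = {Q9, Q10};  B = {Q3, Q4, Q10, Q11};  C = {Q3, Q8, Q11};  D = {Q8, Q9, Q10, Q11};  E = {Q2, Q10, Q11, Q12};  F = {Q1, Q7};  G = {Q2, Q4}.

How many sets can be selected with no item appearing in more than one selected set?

A, C, F, G are pairwise disjoint (A={Q9,Q10}; C={Q3,Q8,Q11}; F={Q1,Q7}; G={Q2,Q4}).
Every remaining set overlaps one of these, and no 5 of the listed sets are pairwise disjoint, so 4 is the maximum.

4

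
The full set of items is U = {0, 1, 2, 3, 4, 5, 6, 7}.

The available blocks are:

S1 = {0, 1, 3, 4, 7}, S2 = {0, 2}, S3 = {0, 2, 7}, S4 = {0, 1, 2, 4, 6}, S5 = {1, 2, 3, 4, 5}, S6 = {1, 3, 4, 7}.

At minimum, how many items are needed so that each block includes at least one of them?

2

H = {0, 1} meets every block (each contains at least one member of H), and |H| = 2.
The blocks S2, S6 are pairwise disjoint, so any hitting set needs a separate item for each — at least 2. Hence 2 is optimal.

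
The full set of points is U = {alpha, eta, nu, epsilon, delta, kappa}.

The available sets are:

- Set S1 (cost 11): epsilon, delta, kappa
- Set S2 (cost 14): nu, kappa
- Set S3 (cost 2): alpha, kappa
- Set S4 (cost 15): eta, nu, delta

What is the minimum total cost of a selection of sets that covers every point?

S1, S3, S4 together cover every point (S1 ∪ S3 ∪ S4 = {alpha, eta, nu, epsilon, delta, kappa}); total cost 11 + 2 + 15 = 28.
No covering selection has total cost below 28.

28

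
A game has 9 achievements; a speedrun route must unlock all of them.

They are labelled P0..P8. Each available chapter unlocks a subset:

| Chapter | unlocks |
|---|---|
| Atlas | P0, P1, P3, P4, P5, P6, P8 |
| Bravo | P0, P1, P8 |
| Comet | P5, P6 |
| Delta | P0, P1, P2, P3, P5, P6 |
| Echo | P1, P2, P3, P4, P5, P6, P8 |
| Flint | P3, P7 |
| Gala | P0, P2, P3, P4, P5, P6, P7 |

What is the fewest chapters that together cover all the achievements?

Echo and Gala together: Echo ∪ Gala = {P0, P1, P2, P3, P4, P5, P6, P7, P8} — every achievement is covered.
No single chapter has all 9 achievements (the largest, Atlas, has 7), so 2 is optimal.

2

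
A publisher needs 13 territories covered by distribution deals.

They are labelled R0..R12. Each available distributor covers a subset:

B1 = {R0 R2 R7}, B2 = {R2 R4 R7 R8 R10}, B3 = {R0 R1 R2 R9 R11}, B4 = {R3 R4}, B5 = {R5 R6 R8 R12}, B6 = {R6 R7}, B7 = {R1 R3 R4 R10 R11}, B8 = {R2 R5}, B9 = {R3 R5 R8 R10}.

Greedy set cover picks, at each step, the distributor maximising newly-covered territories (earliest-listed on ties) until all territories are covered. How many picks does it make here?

4

Greedy: pick B2 (covers 5 new) → pick B3 (covers 4 new) → pick B5 (covers 3 new) → pick B4 (covers 1 new). Total picks: 4.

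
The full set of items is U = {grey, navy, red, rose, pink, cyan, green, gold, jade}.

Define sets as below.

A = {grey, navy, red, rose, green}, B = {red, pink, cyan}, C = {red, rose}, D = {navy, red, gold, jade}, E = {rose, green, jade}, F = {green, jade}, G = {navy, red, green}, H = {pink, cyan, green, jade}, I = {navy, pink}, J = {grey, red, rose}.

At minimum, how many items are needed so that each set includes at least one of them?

3

The 3 items {navy, red, jade} hit every set.
The sets F, I, J are pairwise disjoint, so any hitting set needs a separate item for each — at least 3. Hence 3 is optimal.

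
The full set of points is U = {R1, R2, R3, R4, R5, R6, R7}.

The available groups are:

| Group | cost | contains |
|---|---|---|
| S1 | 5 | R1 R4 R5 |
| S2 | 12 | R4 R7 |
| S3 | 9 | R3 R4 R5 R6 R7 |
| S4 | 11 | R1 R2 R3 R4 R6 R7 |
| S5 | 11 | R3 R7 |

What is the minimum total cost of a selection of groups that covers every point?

16

S1, S4 together cover every point (S1 ∪ S4 = {R1, R2, R3, R4, R5, R6, R7}); total cost 5 + 11 = 16.
No covering selection has total cost below 16.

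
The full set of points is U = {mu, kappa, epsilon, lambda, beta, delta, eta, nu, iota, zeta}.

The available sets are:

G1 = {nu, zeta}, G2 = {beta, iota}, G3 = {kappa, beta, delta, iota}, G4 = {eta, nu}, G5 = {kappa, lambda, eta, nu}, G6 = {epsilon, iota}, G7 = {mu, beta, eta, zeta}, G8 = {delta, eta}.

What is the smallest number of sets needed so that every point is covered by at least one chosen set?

G3, G5, G6, and G7 cover everything between them: the union {mu, kappa, epsilon, lambda, beta, delta, eta, nu, iota, zeta} is all of U.
No 3 of the 8 sets cover everything (all 56 combinations miss at least one point), so 4 is optimal.

4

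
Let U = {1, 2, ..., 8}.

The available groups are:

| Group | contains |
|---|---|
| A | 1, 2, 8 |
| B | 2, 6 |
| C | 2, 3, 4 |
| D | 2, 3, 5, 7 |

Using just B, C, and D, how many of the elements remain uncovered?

Union of B, C, D = {2, 3, 4, 5, 6, 7}.
Not covered: 1, 8 — 2 elements.

2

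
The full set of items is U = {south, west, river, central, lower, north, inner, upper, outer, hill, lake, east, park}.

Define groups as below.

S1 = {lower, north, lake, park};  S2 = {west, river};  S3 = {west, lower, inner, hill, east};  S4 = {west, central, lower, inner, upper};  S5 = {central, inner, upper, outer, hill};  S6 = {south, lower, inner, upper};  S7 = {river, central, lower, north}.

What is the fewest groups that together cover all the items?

S1, S2, S3, S5, and S6 cover everything between them: the union {south, west, river, central, lower, north, inner, upper, outer, hill, lake, east, park} is all of U.
No 4 of the 7 groups cover everything (all 35 combinations miss at least one item), so 5 is optimal.

5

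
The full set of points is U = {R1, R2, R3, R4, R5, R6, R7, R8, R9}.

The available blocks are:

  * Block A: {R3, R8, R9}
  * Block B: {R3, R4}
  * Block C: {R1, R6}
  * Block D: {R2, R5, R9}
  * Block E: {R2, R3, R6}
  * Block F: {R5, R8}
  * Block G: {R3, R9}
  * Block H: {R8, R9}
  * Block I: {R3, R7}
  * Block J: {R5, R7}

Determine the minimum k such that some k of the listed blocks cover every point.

5

Take {B, C, E, H, J}. Their union is {R1, R2, R3, R4, R5, R6, R7, R8, R9}, which is all 9 points.
No 4 of the 10 blocks cover everything (all 210 combinations miss at least one point), so 5 is optimal.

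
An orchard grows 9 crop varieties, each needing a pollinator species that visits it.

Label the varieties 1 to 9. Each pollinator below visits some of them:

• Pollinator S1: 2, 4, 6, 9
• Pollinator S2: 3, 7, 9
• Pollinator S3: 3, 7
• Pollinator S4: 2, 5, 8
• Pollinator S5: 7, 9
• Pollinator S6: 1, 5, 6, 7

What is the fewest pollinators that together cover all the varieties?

4

Take {S1, S2, S4, S6}. Their union is {1, 2, 3, 4, 5, 6, 7, 8, 9}, which is all 9 varieties.
No 3 of the 6 pollinators cover everything (all 20 combinations miss at least one variety), so 4 is optimal.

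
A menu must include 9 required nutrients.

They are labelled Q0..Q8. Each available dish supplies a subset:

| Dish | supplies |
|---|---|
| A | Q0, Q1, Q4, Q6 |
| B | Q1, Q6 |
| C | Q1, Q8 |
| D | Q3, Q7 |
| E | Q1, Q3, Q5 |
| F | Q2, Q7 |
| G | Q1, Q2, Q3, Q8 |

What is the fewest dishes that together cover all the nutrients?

4

A and D and E and G together: A ∪ D ∪ E ∪ G = {Q0, Q1, Q2, Q3, Q4, Q5, Q6, Q7, Q8} — every nutrient is covered.
No 3 of the 7 dishes cover everything (all 35 combinations miss at least one nutrient), so 4 is optimal.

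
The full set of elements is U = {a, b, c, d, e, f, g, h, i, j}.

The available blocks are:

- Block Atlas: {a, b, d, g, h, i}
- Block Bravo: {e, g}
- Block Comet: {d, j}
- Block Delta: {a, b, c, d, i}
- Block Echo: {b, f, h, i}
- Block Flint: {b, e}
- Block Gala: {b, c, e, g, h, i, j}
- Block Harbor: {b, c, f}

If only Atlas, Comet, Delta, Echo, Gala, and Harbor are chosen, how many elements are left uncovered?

Union of Atlas, Comet, Delta, Echo, Gala, Harbor = {a, b, c, d, e, f, g, h, i, j} — that's every element, so 0 are uncovered.

0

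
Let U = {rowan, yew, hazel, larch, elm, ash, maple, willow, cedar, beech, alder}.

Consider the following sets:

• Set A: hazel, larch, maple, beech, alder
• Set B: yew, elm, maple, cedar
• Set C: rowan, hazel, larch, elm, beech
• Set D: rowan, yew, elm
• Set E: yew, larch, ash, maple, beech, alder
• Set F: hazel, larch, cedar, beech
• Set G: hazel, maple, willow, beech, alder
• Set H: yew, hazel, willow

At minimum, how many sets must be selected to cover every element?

4

Take {B, C, E, H}. Their union is {rowan, yew, hazel, larch, elm, ash, maple, willow, cedar, beech, alder}, which is all 11 elements.
No 3 of the 8 sets cover everything (all 56 combinations miss at least one element), so 4 is optimal.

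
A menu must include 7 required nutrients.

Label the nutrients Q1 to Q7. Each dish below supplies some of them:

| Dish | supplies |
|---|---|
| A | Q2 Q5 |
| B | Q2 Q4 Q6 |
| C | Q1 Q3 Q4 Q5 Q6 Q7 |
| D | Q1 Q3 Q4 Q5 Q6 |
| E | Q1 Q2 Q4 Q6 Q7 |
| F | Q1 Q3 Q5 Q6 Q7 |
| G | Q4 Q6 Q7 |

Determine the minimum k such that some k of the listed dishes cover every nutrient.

2

Take {D, E}. Their union is {Q1, Q2, Q3, Q4, Q5, Q6, Q7}, which is all 7 nutrients.
No single dish has all 7 nutrients (the largest, C, has 6), so 2 is optimal.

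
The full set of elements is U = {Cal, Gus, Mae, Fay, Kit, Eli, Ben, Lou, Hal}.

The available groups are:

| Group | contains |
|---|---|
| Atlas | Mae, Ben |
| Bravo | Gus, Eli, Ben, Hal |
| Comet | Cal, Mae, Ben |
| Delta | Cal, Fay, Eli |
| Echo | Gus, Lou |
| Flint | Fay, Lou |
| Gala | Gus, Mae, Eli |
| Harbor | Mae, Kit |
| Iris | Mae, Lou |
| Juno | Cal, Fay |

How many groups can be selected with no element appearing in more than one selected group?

3

Atlas, Delta, Echo are pairwise disjoint (Atlas={Mae,Ben}; Delta={Cal,Fay,Eli}; Echo={Gus,Lou}).
Every remaining group overlaps one of these, and no 4 of the listed groups are pairwise disjoint, so 3 is the maximum.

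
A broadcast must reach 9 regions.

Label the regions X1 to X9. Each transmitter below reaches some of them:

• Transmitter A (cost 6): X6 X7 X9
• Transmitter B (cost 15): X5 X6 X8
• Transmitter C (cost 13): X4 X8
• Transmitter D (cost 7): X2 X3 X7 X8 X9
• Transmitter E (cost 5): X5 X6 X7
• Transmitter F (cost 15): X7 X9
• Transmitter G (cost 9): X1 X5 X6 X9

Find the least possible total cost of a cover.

C, D, G together cover every region (C ∪ D ∪ G = {X1, X2, X3, X4, X5, X6, X7, X8, X9}); total cost 13 + 7 + 9 = 29.
The greedy pick D, E, G, C costs 34; no covering selection beats 29.

29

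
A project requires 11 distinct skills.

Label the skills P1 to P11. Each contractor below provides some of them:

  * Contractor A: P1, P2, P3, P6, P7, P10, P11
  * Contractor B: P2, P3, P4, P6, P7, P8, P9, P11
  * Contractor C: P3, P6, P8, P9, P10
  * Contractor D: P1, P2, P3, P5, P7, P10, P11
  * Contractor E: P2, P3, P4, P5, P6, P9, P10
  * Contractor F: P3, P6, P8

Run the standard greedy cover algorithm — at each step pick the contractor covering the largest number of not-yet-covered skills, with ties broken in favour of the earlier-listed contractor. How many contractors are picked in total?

Greedy: pick B (covers 8 new) → pick D (covers 3 new). Total picks: 2.

2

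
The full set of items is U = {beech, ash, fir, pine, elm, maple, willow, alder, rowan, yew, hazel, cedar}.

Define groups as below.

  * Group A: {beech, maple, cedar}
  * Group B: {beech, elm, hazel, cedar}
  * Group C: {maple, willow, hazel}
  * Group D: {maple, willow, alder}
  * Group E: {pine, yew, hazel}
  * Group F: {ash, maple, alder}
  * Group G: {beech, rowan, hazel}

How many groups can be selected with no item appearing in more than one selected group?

2

A, E are pairwise disjoint (A={beech,maple,cedar}; E={pine,yew,hazel}).
Every remaining group overlaps one of these, and no 3 of the listed groups are pairwise disjoint, so 2 is the maximum.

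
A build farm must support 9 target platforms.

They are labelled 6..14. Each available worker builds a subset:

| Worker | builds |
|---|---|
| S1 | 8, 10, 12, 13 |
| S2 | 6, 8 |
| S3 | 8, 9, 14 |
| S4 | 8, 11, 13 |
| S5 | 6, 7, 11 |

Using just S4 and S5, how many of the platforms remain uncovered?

Union of S4, S5 = {6, 7, 8, 11, 13}.
Not covered: 9, 10, 12, 14 — 4 platforms.

4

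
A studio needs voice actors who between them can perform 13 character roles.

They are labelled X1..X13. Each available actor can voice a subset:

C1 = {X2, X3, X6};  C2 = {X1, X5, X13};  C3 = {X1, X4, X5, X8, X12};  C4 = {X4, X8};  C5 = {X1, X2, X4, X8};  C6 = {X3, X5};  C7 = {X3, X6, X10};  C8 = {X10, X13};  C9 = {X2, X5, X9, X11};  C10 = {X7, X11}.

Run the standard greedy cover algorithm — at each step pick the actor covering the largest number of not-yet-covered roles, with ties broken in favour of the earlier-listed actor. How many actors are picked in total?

5

Greedy: pick C3 (covers 5 new) → pick C1 (covers 3 new) → pick C8 (covers 2 new) → pick C9 (covers 2 new) → pick C10 (covers 1 new). Total picks: 5.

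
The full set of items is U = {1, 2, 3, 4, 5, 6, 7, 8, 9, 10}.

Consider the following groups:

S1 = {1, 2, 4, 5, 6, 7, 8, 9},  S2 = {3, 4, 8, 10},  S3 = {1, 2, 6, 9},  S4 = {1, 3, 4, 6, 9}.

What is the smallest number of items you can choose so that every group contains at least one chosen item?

2

Take H = {1, 8}. Each listed group contains at least one of these, so H is a hitting set of size 2.
The groups S2, S3 are pairwise disjoint, so any hitting set needs a separate item for each — at least 2. Hence 2 is optimal.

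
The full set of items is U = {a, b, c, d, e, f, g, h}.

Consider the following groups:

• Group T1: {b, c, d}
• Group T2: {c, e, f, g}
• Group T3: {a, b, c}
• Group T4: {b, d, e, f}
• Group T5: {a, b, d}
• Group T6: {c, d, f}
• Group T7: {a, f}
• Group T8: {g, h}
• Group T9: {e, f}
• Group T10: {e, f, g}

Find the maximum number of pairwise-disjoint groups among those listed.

3

T3, T8, T9 are pairwise disjoint (T3={a,b,c}; T8={g,h}; T9={e,f}).
Every remaining group overlaps one of these, and no 4 of the listed groups are pairwise disjoint, so 3 is the maximum.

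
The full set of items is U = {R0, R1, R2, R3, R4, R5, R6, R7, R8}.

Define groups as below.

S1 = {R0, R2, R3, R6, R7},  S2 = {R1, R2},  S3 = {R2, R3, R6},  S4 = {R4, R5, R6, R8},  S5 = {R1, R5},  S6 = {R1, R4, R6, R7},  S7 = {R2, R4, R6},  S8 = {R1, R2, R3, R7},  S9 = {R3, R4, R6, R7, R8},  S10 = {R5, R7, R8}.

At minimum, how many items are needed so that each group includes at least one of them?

3

H = {R1, R6, R7} meets every group (each contains at least one member of H), and |H| = 3.
No choice of 2 items meets every group, so 3 is the minimum.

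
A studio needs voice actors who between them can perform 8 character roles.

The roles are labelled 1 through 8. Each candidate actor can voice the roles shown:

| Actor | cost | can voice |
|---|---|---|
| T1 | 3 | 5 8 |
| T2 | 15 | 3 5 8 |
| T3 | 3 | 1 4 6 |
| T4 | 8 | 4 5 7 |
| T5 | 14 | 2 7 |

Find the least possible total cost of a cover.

T2, T3, T5 together cover every role (T2 ∪ T3 ∪ T5 = {1, 2, 3, 4, 5, 6, 7, 8}); total cost 15 + 3 + 14 = 32.
The greedy pick T3, T1, T5, T2 costs 35; no covering selection beats 32.

32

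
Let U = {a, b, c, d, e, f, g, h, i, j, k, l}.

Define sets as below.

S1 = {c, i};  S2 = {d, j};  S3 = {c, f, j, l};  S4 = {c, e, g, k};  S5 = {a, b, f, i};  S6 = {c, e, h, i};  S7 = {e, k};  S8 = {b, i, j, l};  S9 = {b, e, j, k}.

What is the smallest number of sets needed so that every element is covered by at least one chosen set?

S2, S4, S5, S6, and S8 cover everything between them: the union {a, b, c, d, e, f, g, h, i, j, k, l} is all of U.
No 4 of the 9 sets cover everything (all 126 combinations miss at least one element), so 5 is optimal.

5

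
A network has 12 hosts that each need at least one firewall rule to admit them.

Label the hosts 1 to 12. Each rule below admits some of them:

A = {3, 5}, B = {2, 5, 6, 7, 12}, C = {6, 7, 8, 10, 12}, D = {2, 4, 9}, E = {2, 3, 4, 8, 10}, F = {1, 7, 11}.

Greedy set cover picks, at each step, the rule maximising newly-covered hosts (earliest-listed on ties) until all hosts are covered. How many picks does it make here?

4

Greedy: pick B (covers 5 new) → pick E (covers 4 new) → pick F (covers 2 new) → pick D (covers 1 new). Total picks: 4.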